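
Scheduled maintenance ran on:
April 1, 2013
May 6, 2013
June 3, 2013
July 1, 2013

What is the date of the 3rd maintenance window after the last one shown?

Gaps: 35, 28, 28 days — a mix of 28 and 35. Every date is a Monday.
Each is the 1st Monday of its month.
August 2013 — 1st Monday is August 5, 2013.
September 2013 — 1st Monday is September 2, 2013.
1st Monday of October 2013: October 7, 2013.

October 7, 2013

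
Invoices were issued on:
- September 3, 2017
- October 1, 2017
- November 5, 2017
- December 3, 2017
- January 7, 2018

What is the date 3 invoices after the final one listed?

These are Sundays at 28- or 35-day spacing (28, 35, 28, 35).
The pattern: 1st Sunday of the month.
February 2018 — 1st Sunday is February 4, 2018.
1st Sunday of March 2018: March 4, 2018.
1st Sunday of April 2018: April 1, 2018.

April 1, 2018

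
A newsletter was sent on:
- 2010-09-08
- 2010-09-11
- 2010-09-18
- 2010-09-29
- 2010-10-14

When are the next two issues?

2010-11-02, 2010-11-25

Intervals are 3, 7, 11, 15 days — an arithmetic progression with common difference 4.
Next gap: 19 days. 2010-10-14 + 19 days = 2010-11-02.
Next gap: 23 days. 2010-11-02 + 23 days = 2010-11-25.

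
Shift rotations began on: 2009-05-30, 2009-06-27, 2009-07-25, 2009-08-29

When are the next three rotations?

These are Saturdays with 28, 28, 35-day gaps.
Each is the final Saturday of its month — 2009-05-30 is past the 28th, so '4th Saturday' doesn't fit.
September 2009 ends with Saturday 2009-09-26.
October 2009 ends with Saturday 2009-10-31.
Last Saturday of November 2009: 2009-11-28.

2009-09-26, 2009-10-31, 2009-11-28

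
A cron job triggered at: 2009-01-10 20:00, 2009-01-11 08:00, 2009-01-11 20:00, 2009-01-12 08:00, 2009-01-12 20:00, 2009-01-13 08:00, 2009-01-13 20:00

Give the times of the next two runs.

Gaps: 12, 12, 12, 12, 12, 12 hours — each event is 12 hours after the previous one.
2009-01-13 20:00 + 12 h = 2009-01-14 08:00.
2009-01-14 08:00 + 12 h = 2009-01-14 20:00.

2009-01-14 08:00, 2009-01-14 20:00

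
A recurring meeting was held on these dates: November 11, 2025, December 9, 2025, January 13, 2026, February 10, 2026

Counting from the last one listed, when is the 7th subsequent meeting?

Gaps: 28, 35, 28 days — a mix of 28 and 35. Every date is a Tuesday.
Each is the 2nd Tuesday of its month.
March 2026 — 2nd Tuesday is March 10, 2026.
2nd Tuesday of April 2026: April 14, 2026.
2nd Tuesday of May 2026: May 12, 2026.
2nd Tuesday of June 2026: June 9, 2026.
July 2026 — 2nd Tuesday is July 14, 2026.
2nd Tuesday of August 2026: August 11, 2026.
2nd Tuesday of September 2026: September 8, 2026.

September 8, 2026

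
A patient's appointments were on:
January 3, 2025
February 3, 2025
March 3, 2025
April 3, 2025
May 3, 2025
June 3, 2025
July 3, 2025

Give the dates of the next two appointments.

August 3, 2025; September 3, 2025

Each date is the 3rd; the gaps (31, 28, 31, 30, 31, 30) track the month lengths.
The rule is the 3rd of each month.
August 2025: August 3, 2025.
September 2025: September 3, 2025.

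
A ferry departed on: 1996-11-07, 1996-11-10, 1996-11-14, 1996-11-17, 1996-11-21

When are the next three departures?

1996-11-24, 1996-11-28, 1996-12-01

The gap pattern 3, 4, 3, 4 repeats every 2 events.
These are the Thursdays and Sundays of each week.
The following Sunday is 1996-11-24.
The following Thursday is 1996-11-28.
Next Sunday: 1996-12-01.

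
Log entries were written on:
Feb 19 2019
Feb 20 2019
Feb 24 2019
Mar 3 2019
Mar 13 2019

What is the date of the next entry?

Gaps: 1, 4, 7, 10 days — each gap is 3 larger than the previous one.
Next gap: 13 days. Mar 13 2019 + 13 days = Mar 26 2019.

Mar 26 2019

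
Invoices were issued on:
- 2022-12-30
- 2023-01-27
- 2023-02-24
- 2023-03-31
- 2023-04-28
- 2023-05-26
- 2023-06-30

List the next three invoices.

These are Fridays with 28, 28, 35, 28, 28, 35-day gaps.
Each is the final Friday of its month — 2022-12-30 is past the 28th, so '4th Friday' doesn't fit.
July 2023 ends with Friday 2023-07-28.
Last Friday of August 2023: 2023-08-25.
September 2023 ends with Friday 2023-09-29.

2023-07-28, 2023-08-25, 2023-09-29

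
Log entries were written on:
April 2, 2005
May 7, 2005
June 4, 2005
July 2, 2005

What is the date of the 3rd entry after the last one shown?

October 1, 2005

These are Saturdays at 28- or 35-day spacing (35, 28, 28).
The pattern: 1st Saturday of the month.
1st Saturday of August 2005: August 6, 2005.
1st Saturday of September 2005: September 3, 2005.
1st Saturday of October 2005: October 1, 2005.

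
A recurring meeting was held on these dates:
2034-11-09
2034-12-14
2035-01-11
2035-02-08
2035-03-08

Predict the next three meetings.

These are Thursdays at 28- or 35-day spacing (35, 28, 28, 28).
The pattern: 2nd Thursday of the month.
2nd Thursday of April 2035: 2035-04-12.
2nd Thursday of May 2035: 2035-05-10.
June 2035 — 2nd Thursday is 2035-06-14.

2035-04-12, 2035-05-10, 2035-06-14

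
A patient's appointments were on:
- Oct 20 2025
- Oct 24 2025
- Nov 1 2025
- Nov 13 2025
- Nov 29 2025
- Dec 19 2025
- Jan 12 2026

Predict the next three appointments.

Feb 9 2026, Mar 13 2026, Apr 18 2026

Intervals are 4, 8, 12, 16, 20, 24 days — an arithmetic progression with common difference 4.
Next gap: 28 days. Jan 12 2026 + 28 days = Feb 9 2026.
Next gap: 32 days. Feb 9 2026 + 32 days = Mar 13 2026.
Next gap: 36 days. Mar 13 2026 + 36 days = Apr 18 2026.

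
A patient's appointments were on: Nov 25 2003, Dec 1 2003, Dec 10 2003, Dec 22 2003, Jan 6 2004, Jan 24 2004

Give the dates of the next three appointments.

Gaps: 6, 9, 12, 15, 18 days — each gap is 3 larger than the previous one.
Next gap: 21 days. Jan 24 2004 + 21 days = Feb 14 2004.
Next gap: 24 days. Feb 14 2004 + 24 days = Mar 9 2004.
Next gap: 27 days. Mar 9 2004 + 27 days = Apr 5 2004.

Feb 14 2004, Mar 9 2004, Apr 5 2004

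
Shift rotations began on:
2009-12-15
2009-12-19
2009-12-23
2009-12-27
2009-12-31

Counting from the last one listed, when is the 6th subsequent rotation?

Every event comes 4 days after the last (4, 4, 4, 4).
2009-12-31 + 4 days = 2010-01-04.
2010-01-04 + 4 days = 2010-01-08.
2010-01-08 + 4 days = 2010-01-12.
2010-01-12 + 4 days = 2010-01-16.
2010-01-16 + 4 days = 2010-01-20.
2010-01-20 + 4 days = 2010-01-24.

2010-01-24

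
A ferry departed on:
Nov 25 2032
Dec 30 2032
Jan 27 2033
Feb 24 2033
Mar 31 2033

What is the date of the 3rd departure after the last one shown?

Jun 30 2033

All Thursdays; the gaps (35, 28, 28, 35) vary with month length.
This is the last Thursday of each month.
Last Thursday of April 2033: Apr 28 2033.
May 2033 ends with Thursday May 26 2033.
June 2033 ends with Thursday Jun 30 2033.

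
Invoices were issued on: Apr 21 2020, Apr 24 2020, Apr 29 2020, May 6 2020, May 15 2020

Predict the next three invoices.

The spacing grows by 2 each time: 3, 5, 7, 9 days.
Next gap: 11 days. May 15 2020 + 11 days = May 26 2020.
Next gap: 13 days. May 26 2020 + 13 days = Jun 8 2020.
Next gap: 15 days. Jun 8 2020 + 15 days = Jun 23 2020.

May 26 2020, Jun 8 2020, Jun 23 2020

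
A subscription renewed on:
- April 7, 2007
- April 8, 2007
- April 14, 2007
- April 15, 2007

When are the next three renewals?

Every event lands on a Saturday or Sunday (gaps cycle 1, 6, 1).
So the schedule is: every Saturday and Sunday.
Next Saturday: April 21, 2007.
Next Sunday: April 22, 2007.
The following Saturday is April 28, 2007.

April 21, 2007; April 22, 2007; April 28, 2007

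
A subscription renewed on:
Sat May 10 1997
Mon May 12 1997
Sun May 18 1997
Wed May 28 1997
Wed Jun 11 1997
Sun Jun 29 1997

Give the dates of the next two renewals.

Mon Jul 21 1997, Sat Aug 16 1997

Intervals are 2, 6, 10, 14, 18 days — an arithmetic progression with common difference 4.
Next gap: 22 days. Sun Jun 29 1997 + 22 days = Mon Jul 21 1997.
Next gap: 26 days. Mon Jul 21 1997 + 26 days = Sat Aug 16 1997.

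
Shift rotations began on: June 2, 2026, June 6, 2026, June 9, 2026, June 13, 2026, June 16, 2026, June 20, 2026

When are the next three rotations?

Gaps: 4, 3, 4, 3, 4 days — not constant, but cyclic with period 2.
The events fall on every Tuesday and Saturday.
Next Tuesday: June 23, 2026.
Next Saturday: June 27, 2026.
The following Tuesday is June 30, 2026.

June 23, 2026; June 27, 2026; June 30, 2026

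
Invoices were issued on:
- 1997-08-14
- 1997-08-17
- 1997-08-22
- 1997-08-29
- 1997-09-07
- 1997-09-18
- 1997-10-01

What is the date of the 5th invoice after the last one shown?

Intervals are 3, 5, 7, 9, 11, 13 days — an arithmetic progression with common difference 2.
Next gap: 15 days. 1997-10-01 + 15 days = 1997-10-16.
Next gap: 17 days. 1997-10-16 + 17 days = 1997-11-02.
Next gap: 19 days. 1997-11-02 + 19 days = 1997-11-21.
Next gap: 21 days. 1997-11-21 + 21 days = 1997-12-12.
Next gap: 23 days. 1997-12-12 + 23 days = 1998-01-04.

1998-01-04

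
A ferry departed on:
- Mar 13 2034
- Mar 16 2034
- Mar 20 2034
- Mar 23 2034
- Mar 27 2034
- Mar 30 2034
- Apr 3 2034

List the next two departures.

The gap pattern 3, 4, 3, 4, 3, 4 repeats every 2 events.
These are the Mondays and Thursdays of each week.
The following Thursday is Apr 6 2034.
The following Monday is Apr 10 2034.

Apr 6 2034, Apr 10 2034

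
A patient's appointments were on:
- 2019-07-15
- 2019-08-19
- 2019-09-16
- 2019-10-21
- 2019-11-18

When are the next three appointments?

Gaps: 35, 28, 35, 28 days — a mix of 28 and 35. Every date is a Monday.
Each is the 3rd Monday of its month.
December 2019 — 3rd Monday is 2019-12-16.
3rd Monday of January 2020: 2020-01-20.
February 2020 — 3rd Monday is 2020-02-17.

2019-12-16, 2020-01-20, 2020-02-17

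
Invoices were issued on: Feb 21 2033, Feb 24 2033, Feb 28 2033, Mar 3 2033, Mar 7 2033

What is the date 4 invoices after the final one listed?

Gaps: 3, 4, 3, 4 days — not constant, but cyclic with period 2.
The events fall on every Monday and Thursday.
The following Thursday is Mar 10 2033.
The following Monday is Mar 14 2033.
The following Thursday is Mar 17 2033.
The following Monday is Mar 21 2033.

Mar 21 2033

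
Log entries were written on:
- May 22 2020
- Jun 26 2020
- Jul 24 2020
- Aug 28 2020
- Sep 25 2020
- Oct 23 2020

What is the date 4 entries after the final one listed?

These are Fridays at 28- or 35-day spacing (35, 28, 35, 28, 28).
The pattern: 4th Friday of the month.
4th Friday of November 2020: Nov 27 2020.
December 2020 — 4th Friday is Dec 25 2020.
4th Friday of January 2021: Jan 22 2021.
February 2021 — 4th Friday is Feb 26 2021.

Feb 26 2021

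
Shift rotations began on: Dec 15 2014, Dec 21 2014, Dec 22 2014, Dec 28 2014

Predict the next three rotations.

Dec 29 2014, Jan 4 2015, Jan 5 2015

Gaps: 6, 1, 6 days — not constant, but cyclic with period 2.
The events fall on every Monday and Sunday.
The following Monday is Dec 29 2014.
Next Sunday: Jan 4 2015.
The following Monday is Jan 5 2015.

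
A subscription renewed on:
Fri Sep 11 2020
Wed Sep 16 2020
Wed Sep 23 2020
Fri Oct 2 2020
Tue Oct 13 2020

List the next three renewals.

Gaps: 5, 7, 9, 11 days — each gap is 2 larger than the previous one.
Next gap: 13 days. Tue Oct 13 2020 + 13 days = Mon Oct 26 2020.
Next gap: 15 days. Mon Oct 26 2020 + 15 days = Tue Nov 10 2020.
Next gap: 17 days. Tue Nov 10 2020 + 17 days = Fri Nov 27 2020.

Mon Oct 26 2020, Tue Nov 10 2020, Fri Nov 27 2020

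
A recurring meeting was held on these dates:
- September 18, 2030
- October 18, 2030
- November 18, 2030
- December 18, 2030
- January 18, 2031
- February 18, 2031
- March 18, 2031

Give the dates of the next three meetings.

Each date is the 18th; the gaps (30, 31, 30, 31, 31, 28) track the month lengths.
The rule is the 18th of each month.
April 2031: April 18, 2031.
May 2031: May 18, 2031.
June 2031: June 18, 2031.

April 18, 2031; May 18, 2031; June 18, 2031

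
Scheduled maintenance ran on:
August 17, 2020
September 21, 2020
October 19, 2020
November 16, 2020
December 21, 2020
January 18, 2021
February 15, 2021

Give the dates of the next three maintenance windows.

Gaps: 35, 28, 28, 35, 28, 28 days — a mix of 28 and 35. Every date is a Monday.
Each is the 3rd Monday of its month.
3rd Monday of March 2021: March 15, 2021.
3rd Monday of April 2021: April 19, 2021.
May 2021 — 3rd Monday is May 17, 2021.

March 15, 2021; April 19, 2021; May 17, 2021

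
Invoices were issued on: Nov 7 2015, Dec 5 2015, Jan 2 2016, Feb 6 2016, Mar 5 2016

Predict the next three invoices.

Gaps: 28, 28, 35, 28 days — a mix of 28 and 35. Every date is a Saturday.
Each is the 1st Saturday of its month.
April 2016 — 1st Saturday is Apr 2 2016.
1st Saturday of May 2016: May 7 2016.
June 2016 — 1st Saturday is Jun 4 2016.

Apr 2 2016, May 7 2016, Jun 4 2016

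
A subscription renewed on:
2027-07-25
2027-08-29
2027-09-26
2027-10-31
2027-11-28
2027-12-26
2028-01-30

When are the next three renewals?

All Sundays; the gaps (35, 28, 35, 28, 28, 35) vary with month length.
This is the last Sunday of each month.
Last Sunday of February 2028: 2028-02-27.
March 2028 ends with Sunday 2028-03-26.
Last Sunday of April 2028: 2028-04-30.

2028-02-27, 2028-03-26, 2028-04-30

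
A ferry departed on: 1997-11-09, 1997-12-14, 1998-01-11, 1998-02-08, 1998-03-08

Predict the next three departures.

1998-04-12, 1998-05-10, 1998-06-14

These are Sundays at 28- or 35-day spacing (35, 28, 28, 28).
The pattern: 2nd Sunday of the month.
2nd Sunday of April 1998: 1998-04-12.
2nd Sunday of May 1998: 1998-05-10.
June 1998 — 2nd Sunday is 1998-06-14.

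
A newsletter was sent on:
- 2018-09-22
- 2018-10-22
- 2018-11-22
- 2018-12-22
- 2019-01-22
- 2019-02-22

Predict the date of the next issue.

Each date is the 22nd; the gaps (30, 31, 30, 31, 31) track the month lengths.
The rule is the 22nd of each month.
March 2019: 2019-03-22.

2019-03-22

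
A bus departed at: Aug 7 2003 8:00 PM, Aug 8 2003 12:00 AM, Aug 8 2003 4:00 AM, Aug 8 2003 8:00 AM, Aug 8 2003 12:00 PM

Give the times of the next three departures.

Gaps: 4, 4, 4, 4 hours — each event is 4 hours after the previous one.
Aug 8 2003 12:00 PM + 4 h = Aug 8 2003 4:00 PM.
Aug 8 2003 4:00 PM + 4 h = Aug 8 2003 8:00 PM.
Aug 8 2003 8:00 PM + 4 h = Aug 9 2003 12:00 AM.

Aug 8 2003 4:00 PM, Aug 8 2003 8:00 PM, Aug 9 2003 12:00 AM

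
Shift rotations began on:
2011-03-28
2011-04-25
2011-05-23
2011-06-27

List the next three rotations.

Gaps: 28, 28, 35 days — a mix of 28 and 35. Every date is a Monday.
Each is the 4th Monday of its month.
July 2011 — 4th Monday is 2011-07-25.
4th Monday of August 2011: 2011-08-22.
4th Monday of September 2011: 2011-09-26.

2011-07-25, 2011-08-22, 2011-09-26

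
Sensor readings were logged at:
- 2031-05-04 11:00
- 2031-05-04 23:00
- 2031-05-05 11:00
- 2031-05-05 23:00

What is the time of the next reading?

The interval is a steady 12 hours (12, 12, 12).
2031-05-05 23:00 + 12 h = 2031-05-06 11:00.

2031-05-06 11:00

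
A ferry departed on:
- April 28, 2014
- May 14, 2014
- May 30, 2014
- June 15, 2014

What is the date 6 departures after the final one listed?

The spacing is 16, 16, 16 days — always 16 days.
June 15, 2014 + 16 days = July 1, 2014.
July 1, 2014 + 16 days = July 17, 2014.
July 17, 2014 + 16 days = August 2, 2014.
August 2, 2014 + 16 days = August 18, 2014.
August 18, 2014 + 16 days = September 3, 2014.
September 3, 2014 + 16 days = September 19, 2014.

September 19, 2014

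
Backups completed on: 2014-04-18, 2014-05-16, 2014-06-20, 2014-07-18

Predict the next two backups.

2014-08-15, 2014-09-19

These are Fridays at 28- or 35-day spacing (28, 35, 28).
The pattern: 3rd Friday of the month.
August 2014 — 3rd Friday is 2014-08-15.
3rd Friday of September 2014: 2014-09-19.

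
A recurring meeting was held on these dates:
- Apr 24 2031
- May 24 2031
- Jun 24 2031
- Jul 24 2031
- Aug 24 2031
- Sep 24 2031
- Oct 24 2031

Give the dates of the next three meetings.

Nov 24 2031, Dec 24 2031, Jan 24 2032

Gaps: 30, 31, 30, 31, 31, 30 days — not constant. Every event is on the 24th of the month.
Pattern: the 24th of each month.
November 2031: Nov 24 2031.
Next: December 2031 → Dec 24 2031.
Next: January 2032 → Jan 24 2032.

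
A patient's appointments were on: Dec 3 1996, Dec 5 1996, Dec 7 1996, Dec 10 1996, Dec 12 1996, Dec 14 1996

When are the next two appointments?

The gap pattern 2, 2, 3, 2, 2 repeats every 3 events.
These are the Tuesdays, Thursdays and Saturdays of each week.
Next Tuesday: Dec 17 1996.
Next Thursday: Dec 19 1996.

Dec 17 1996, Dec 19 1996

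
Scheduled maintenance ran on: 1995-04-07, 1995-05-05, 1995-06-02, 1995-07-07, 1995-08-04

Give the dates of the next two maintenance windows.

1995-09-01, 1995-10-06

All dates are Fridays, 28, 28, 35, 28 days apart.
Specifically, the 1st Friday of each month.
1st Friday of September 1995: 1995-09-01.
1st Friday of October 1995: 1995-10-06.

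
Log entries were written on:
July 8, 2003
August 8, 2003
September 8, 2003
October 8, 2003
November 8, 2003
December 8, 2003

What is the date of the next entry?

Each date is the 8th; the gaps (31, 31, 30, 31, 30) track the month lengths.
The rule is the 8th of each month.
January 2004: January 8, 2004.

January 8, 2004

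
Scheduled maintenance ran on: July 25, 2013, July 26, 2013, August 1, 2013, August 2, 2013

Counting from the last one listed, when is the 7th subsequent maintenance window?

August 29, 2013

Every event lands on a Thursday or Friday (gaps cycle 1, 6, 1).
So the schedule is: every Thursday and Friday.
Next Thursday: August 8, 2013.
The following Friday is August 9, 2013.
The following Thursday is August 15, 2013.
Next Friday: August 16, 2013.
The following Thursday is August 22, 2013.
Next Friday: August 23, 2013.
Next Thursday: August 29, 2013.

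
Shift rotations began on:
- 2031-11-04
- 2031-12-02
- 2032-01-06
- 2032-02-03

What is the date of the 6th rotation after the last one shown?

2032-08-03

All dates are Tuesdays, 28, 35, 28 days apart.
Specifically, the 1st Tuesday of each month.
1st Tuesday of March 2032: 2032-03-02.
April 2032 — 1st Tuesday is 2032-04-06.
May 2032 — 1st Tuesday is 2032-05-04.
June 2032 — 1st Tuesday is 2032-06-01.
July 2032 — 1st Tuesday is 2032-07-06.
August 2032 — 1st Tuesday is 2032-08-03.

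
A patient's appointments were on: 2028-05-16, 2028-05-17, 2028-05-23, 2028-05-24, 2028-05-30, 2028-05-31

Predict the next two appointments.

2028-06-06, 2028-06-07

The gap pattern 1, 6, 1, 6, 1 repeats every 2 events.
These are the Tuesdays and Wednesdays of each week.
Next Tuesday: 2028-06-06.
Next Wednesday: 2028-06-07.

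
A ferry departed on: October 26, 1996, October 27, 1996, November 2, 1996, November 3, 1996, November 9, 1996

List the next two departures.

Gaps: 1, 6, 1, 6 days — not constant, but cyclic with period 2.
The events fall on every Saturday and Sunday.
The following Sunday is November 10, 1996.
Next Saturday: November 16, 1996.

November 10, 1996; November 16, 1996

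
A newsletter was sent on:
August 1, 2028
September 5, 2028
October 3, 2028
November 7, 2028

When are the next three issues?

Gaps: 35, 28, 35 days — a mix of 28 and 35. Every date is a Tuesday.
Each is the 1st Tuesday of its month.
1st Tuesday of December 2028: December 5, 2028.
January 2029 — 1st Tuesday is January 2, 2029.
1st Tuesday of February 2029: February 6, 2029.

December 5, 2028; January 2, 2029; February 6, 2029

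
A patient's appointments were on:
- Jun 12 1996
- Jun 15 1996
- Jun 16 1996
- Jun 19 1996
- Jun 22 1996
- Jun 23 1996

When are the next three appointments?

Jun 26 1996, Jun 29 1996, Jun 30 1996

Every event lands on a Wednesday or Saturday or Sunday (gaps cycle 3, 1, 3, 3, 1).
So the schedule is: every Wednesday, Saturday and Sunday.
The following Wednesday is Jun 26 1996.
Next Saturday: Jun 29 1996.
Next Sunday: Jun 30 1996.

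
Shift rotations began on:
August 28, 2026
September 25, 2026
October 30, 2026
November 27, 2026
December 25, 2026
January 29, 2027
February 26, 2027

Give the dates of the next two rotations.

All Fridays; the gaps (28, 35, 28, 28, 35, 28) vary with month length.
This is the last Friday of each month.
March 2027 ends with Friday March 26, 2027.
April 2027 ends with Friday April 30, 2027.

March 26, 2027; April 30, 2027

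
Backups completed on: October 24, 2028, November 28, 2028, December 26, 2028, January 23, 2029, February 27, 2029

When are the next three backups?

All dates are Tuesdays, 35, 28, 28, 35 days apart.
Specifically, the 4th Tuesday of each month.
March 2029 — 4th Tuesday is March 27, 2029.
April 2029 — 4th Tuesday is April 24, 2029.
May 2029 — 4th Tuesday is May 22, 2029.

March 27, 2029; April 24, 2029; May 22, 2029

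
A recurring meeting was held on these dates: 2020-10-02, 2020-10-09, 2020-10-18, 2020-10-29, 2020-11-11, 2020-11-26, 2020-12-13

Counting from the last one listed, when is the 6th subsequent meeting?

2021-05-06

Gaps: 7, 9, 11, 13, 15, 17 days — each gap is 2 larger than the previous one.
Next gap: 19 days. 2020-12-13 + 19 days = 2021-01-01.
Next gap: 21 days. 2021-01-01 + 21 days = 2021-01-22.
Next gap: 23 days. 2021-01-22 + 23 days = 2021-02-14.
Next gap: 25 days. 2021-02-14 + 25 days = 2021-03-11.
Next gap: 27 days. 2021-03-11 + 27 days = 2021-04-07.
Next gap: 29 days. 2021-04-07 + 29 days = 2021-05-06.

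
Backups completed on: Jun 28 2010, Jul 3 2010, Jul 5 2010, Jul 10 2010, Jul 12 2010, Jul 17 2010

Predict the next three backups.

Gaps: 5, 2, 5, 2, 5 days — not constant, but cyclic with period 2.
The events fall on every Monday and Saturday.
Next Monday: Jul 19 2010.
The following Saturday is Jul 24 2010.
Next Monday: Jul 26 2010.

Jul 19 2010, Jul 24 2010, Jul 26 2010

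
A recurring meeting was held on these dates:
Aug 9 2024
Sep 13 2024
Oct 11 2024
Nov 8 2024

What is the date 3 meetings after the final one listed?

All dates are Fridays, 35, 28, 28 days apart.
Specifically, the 2nd Friday of each month.
2nd Friday of December 2024: Dec 13 2024.
2nd Friday of January 2025: Jan 10 2025.
February 2025 — 2nd Friday is Feb 14 2025.

Feb 14 2025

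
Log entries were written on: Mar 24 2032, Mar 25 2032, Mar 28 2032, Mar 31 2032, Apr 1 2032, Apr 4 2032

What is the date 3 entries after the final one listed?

Apr 11 2032

Every event lands on a Wednesday or Thursday or Sunday (gaps cycle 1, 3, 3, 1, 3).
So the schedule is: every Wednesday, Thursday and Sunday.
Next Wednesday: Apr 7 2032.
The following Thursday is Apr 8 2032.
The following Sunday is Apr 11 2032.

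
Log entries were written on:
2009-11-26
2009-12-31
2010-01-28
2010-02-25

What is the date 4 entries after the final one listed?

Every date is a Thursday; gaps 35, 28, 28 days.
Each is the last Thursday of its month (at least one falls on the 29th or later, ruling out '4th Thursday').
Last Thursday of March 2010: 2010-03-25.
April 2010 ends with Thursday 2010-04-29.
May 2010 ends with Thursday 2010-05-27.
June 2010 ends with Thursday 2010-06-24.

2010-06-24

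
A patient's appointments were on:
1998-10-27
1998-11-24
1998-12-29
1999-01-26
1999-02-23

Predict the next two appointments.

All Tuesdays; the gaps (28, 35, 28, 28) vary with month length.
This is the last Tuesday of each month.
March 1999 ends with Tuesday 1999-03-30.
Last Tuesday of April 1999: 1999-04-27.

1999-03-30, 1999-04-27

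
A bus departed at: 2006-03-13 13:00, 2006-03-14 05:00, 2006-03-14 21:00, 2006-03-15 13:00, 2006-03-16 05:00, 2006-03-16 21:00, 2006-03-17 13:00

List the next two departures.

2006-03-18 05:00, 2006-03-18 21:00

Spacing: 16, 16, 16, 16, 16, 16 h — constant 16 h.
2006-03-17 13:00 + 16 h = 2006-03-18 05:00.
2006-03-18 05:00 + 16 h = 2006-03-18 21:00.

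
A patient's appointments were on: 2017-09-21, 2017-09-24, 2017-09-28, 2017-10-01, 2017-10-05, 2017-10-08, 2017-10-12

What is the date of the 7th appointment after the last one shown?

2017-11-05

Gaps: 3, 4, 3, 4, 3, 4 days — not constant, but cyclic with period 2.
The events fall on every Thursday and Sunday.
The following Sunday is 2017-10-15.
Next Thursday: 2017-10-19.
The following Sunday is 2017-10-22.
Next Thursday: 2017-10-26.
The following Sunday is 2017-10-29.
The following Thursday is 2017-11-02.
The following Sunday is 2017-11-05.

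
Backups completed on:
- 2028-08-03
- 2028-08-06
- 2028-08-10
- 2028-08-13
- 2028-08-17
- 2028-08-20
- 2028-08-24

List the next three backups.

The gap pattern 3, 4, 3, 4, 3, 4 repeats every 2 events.
These are the Thursdays and Sundays of each week.
The following Sunday is 2028-08-27.
The following Thursday is 2028-08-31.
The following Sunday is 2028-09-03.

2028-08-27, 2028-08-31, 2028-09-03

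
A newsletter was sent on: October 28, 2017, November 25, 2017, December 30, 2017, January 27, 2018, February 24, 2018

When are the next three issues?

March 31, 2018; April 28, 2018; May 26, 2018

All Saturdays; the gaps (28, 35, 28, 28) vary with month length.
This is the last Saturday of each month.
Last Saturday of March 2018: March 31, 2018.
Last Saturday of April 2018: April 28, 2018.
Last Saturday of May 2018: May 26, 2018.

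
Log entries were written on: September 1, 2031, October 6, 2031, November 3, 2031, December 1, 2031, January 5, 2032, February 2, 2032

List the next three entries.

All dates are Mondays, 35, 28, 28, 35, 28 days apart.
Specifically, the 1st Monday of each month.
March 2032 — 1st Monday is March 1, 2032.
April 2032 — 1st Monday is April 5, 2032.
1st Monday of May 2032: May 3, 2032.

March 1, 2032; April 5, 2032; May 3, 2032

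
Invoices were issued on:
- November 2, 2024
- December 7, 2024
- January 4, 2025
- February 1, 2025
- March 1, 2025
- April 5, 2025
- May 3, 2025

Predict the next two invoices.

These are Saturdays at 28- or 35-day spacing (35, 28, 28, 28, 35, 28).
The pattern: 1st Saturday of the month.
1st Saturday of June 2025: June 7, 2025.
1st Saturday of July 2025: July 5, 2025.

June 7, 2025; July 5, 2025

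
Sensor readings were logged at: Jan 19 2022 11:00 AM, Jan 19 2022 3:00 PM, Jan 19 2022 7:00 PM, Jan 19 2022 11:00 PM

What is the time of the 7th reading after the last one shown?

The interval is a steady 4 hours (4, 4, 4).
Jan 19 2022 11:00 PM + 4 h = Jan 20 2022 3:00 AM.
Jan 20 2022 3:00 AM + 4 h = Jan 20 2022 7:00 AM.
Jan 20 2022 7:00 AM + 4 h = Jan 20 2022 11:00 AM.
Jan 20 2022 11:00 AM + 4 h = Jan 20 2022 3:00 PM.
Jan 20 2022 3:00 PM + 4 h = Jan 20 2022 7:00 PM.
Jan 20 2022 7:00 PM + 4 h = Jan 20 2022 11:00 PM.
Jan 20 2022 11:00 PM + 4 h = Jan 21 2022 3:00 AM.

Jan 21 2022 3:00 AM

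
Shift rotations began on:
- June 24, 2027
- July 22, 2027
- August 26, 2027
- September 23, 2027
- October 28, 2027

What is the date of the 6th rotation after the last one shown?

All dates are Thursdays, 28, 35, 28, 35 days apart.
Specifically, the 4th Thursday of each month.
November 2027 — 4th Thursday is November 25, 2027.
4th Thursday of December 2027: December 23, 2027.
January 2028 — 4th Thursday is January 27, 2028.
February 2028 — 4th Thursday is February 24, 2028.
March 2028 — 4th Thursday is March 23, 2028.
April 2028 — 4th Thursday is April 27, 2028.

April 27, 2028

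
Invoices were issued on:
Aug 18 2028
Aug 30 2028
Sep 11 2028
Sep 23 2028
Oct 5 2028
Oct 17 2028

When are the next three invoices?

Every event comes 12 days after the last (12, 12, 12, 12, 12).
Oct 17 2028 + 12 days = Oct 29 2028.
Oct 29 2028 + 12 days = Nov 10 2028.
Nov 10 2028 + 12 days = Nov 22 2028.

Oct 29 2028, Nov 10 2028, Nov 22 2028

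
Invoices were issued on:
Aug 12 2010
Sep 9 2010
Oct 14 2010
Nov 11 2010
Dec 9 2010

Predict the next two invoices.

These are Thursdays at 28- or 35-day spacing (28, 35, 28, 28).
The pattern: 2nd Thursday of the month.
2nd Thursday of January 2011: Jan 13 2011.
February 2011 — 2nd Thursday is Feb 10 2011.

Jan 13 2011, Feb 10 2011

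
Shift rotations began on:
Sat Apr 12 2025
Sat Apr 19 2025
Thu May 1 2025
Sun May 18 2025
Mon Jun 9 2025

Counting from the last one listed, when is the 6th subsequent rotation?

Sun Feb 1 2026

Intervals are 7, 12, 17, 22 days — an arithmetic progression with common difference 5.
Next gap: 27 days. Mon Jun 9 2025 + 27 days = Sun Jul 6 2025.
Next gap: 32 days. Sun Jul 6 2025 + 32 days = Thu Aug 7 2025.
Next gap: 37 days. Thu Aug 7 2025 + 37 days = Sat Sep 13 2025.
Next gap: 42 days. Sat Sep 13 2025 + 42 days = Sat Oct 25 2025.
Next gap: 47 days. Sat Oct 25 2025 + 47 days = Thu Dec 11 2025.
Next gap: 52 days. Thu Dec 11 2025 + 52 days = Sun Feb 1 2026.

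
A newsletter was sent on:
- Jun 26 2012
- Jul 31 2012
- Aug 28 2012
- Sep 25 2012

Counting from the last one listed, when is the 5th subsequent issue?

Feb 26 2013

Every date is a Tuesday; gaps 35, 28, 28 days.
Each is the last Tuesday of its month (at least one falls on the 29th or later, ruling out '4th Tuesday').
Last Tuesday of October 2012: Oct 30 2012.
Last Tuesday of November 2012: Nov 27 2012.
December 2012 ends with Tuesday Dec 25 2012.
Last Tuesday of January 2013: Jan 29 2013.
February 2013 ends with Tuesday Feb 26 2013.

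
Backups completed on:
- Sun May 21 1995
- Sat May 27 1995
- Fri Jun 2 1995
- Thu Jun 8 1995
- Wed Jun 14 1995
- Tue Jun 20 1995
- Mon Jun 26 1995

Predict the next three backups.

Sun Jul 2 1995, Sat Jul 8 1995, Fri Jul 14 1995

Every event comes 6 days after the last (6, 6, 6, 6, 6, 6).
Mon Jun 26 1995 + 6 days = Sun Jul 2 1995.
Sun Jul 2 1995 + 6 days = Sat Jul 8 1995.
Sat Jul 8 1995 + 6 days = Fri Jul 14 1995.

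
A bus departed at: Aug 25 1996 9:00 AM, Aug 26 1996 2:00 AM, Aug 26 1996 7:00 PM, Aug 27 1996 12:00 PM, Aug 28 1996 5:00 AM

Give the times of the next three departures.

The interval is a steady 17 hours (17, 17, 17, 17).
Aug 28 1996 5:00 AM + 17 h = Aug 28 1996 10:00 PM.
Aug 28 1996 10:00 PM + 17 h = Aug 29 1996 3:00 PM.
Aug 29 1996 3:00 PM + 17 h = Aug 30 1996 8:00 AM.

Aug 28 1996 10:00 PM, Aug 29 1996 3:00 PM, Aug 30 1996 8:00 AM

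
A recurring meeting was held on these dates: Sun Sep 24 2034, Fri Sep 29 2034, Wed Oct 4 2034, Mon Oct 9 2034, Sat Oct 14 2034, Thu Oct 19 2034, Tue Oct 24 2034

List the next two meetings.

Every event comes 5 days after the last (5, 5, 5, 5, 5, 5).
Tue Oct 24 2034 + 5 days = Sun Oct 29 2034.
Sun Oct 29 2034 + 5 days = Fri Nov 3 2034.

Sun Oct 29 2034, Fri Nov 3 2034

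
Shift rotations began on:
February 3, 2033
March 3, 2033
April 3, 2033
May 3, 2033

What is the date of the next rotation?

Each date is the 3rd; the gaps (28, 31, 30) track the month lengths.
The rule is the 3rd of each month.
Next: June 2033 → June 3, 2033.

June 3, 2033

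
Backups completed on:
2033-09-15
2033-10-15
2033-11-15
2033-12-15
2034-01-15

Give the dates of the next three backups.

2034-02-15, 2034-03-15, 2034-04-15

Each date is the 15th; the gaps (30, 31, 30, 31) track the month lengths.
The rule is the 15th of each month.
February 2034: 2034-02-15.
March 2034: 2034-03-15.
April 2034: 2034-04-15.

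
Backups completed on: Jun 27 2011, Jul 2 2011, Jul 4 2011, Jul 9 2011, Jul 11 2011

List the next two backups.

Gaps: 5, 2, 5, 2 days — not constant, but cyclic with period 2.
The events fall on every Monday and Saturday.
The following Saturday is Jul 16 2011.
Next Monday: Jul 18 2011.

Jul 16 2011, Jul 18 2011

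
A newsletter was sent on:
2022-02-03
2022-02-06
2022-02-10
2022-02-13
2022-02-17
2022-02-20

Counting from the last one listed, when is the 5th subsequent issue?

Every event lands on a Thursday or Sunday (gaps cycle 3, 4, 3, 4, 3).
So the schedule is: every Thursday and Sunday.
Next Thursday: 2022-02-24.
Next Sunday: 2022-02-27.
Next Thursday: 2022-03-03.
The following Sunday is 2022-03-06.
Next Thursday: 2022-03-10.

2022-03-10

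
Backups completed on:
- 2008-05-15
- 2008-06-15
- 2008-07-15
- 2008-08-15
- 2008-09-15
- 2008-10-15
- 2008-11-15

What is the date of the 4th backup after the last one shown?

2009-03-15

The day-of-month is always 15 (31, 30, 31, 31, 30, 31 days between events).
So this recurs on the 15th of each month.
December 2008: 2008-12-15.
January 2009: 2009-01-15.
February 2009: 2009-02-15.
Next: March 2009 → 2009-03-15.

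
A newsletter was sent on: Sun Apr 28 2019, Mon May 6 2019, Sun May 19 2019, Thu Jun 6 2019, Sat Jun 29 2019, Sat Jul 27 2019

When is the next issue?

The spacing grows by 5 each time: 8, 13, 18, 23, 28 days.
Next gap: 33 days. Sat Jul 27 2019 + 33 days = Thu Aug 29 2019.

Thu Aug 29 2019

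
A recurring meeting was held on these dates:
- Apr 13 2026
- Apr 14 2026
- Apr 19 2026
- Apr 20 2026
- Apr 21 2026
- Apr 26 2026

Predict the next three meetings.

The gap pattern 1, 5, 1, 1, 5 repeats every 3 events.
These are the Mondays, Tuesdays and Sundays of each week.
Next Monday: Apr 27 2026.
The following Tuesday is Apr 28 2026.
The following Sunday is May 3 2026.

Apr 27 2026, Apr 28 2026, May 3 2026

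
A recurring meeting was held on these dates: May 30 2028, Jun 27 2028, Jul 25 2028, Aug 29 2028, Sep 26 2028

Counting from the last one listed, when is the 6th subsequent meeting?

These are Tuesdays with 28, 28, 35, 28-day gaps.
Each is the final Tuesday of its month — May 30 2028 is past the 28th, so '4th Tuesday' doesn't fit.
October 2028 ends with Tuesday Oct 31 2028.
Last Tuesday of November 2028: Nov 28 2028.
December 2028 ends with Tuesday Dec 26 2028.
January 2029 ends with Tuesday Jan 30 2029.
Last Tuesday of February 2029: Feb 27 2029.
Last Tuesday of March 2029: Mar 27 2029.

Mar 27 2029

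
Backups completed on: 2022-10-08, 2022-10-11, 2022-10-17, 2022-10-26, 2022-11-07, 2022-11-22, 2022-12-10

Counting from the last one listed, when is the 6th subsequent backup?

Intervals are 3, 6, 9, 12, 15, 18 days — an arithmetic progression with common difference 3.
Next gap: 21 days. 2022-12-10 + 21 days = 2022-12-31.
Next gap: 24 days. 2022-12-31 + 24 days = 2023-01-24.
Next gap: 27 days. 2023-01-24 + 27 days = 2023-02-20.
Next gap: 30 days. 2023-02-20 + 30 days = 2023-03-22.
Next gap: 33 days. 2023-03-22 + 33 days = 2023-04-24.
Next gap: 36 days. 2023-04-24 + 36 days = 2023-05-30.

2023-05-30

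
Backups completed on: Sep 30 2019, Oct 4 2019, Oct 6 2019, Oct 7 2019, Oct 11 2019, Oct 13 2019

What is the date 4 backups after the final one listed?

Every event lands on a Monday or Friday or Sunday (gaps cycle 4, 2, 1, 4, 2).
So the schedule is: every Monday, Friday and Sunday.
Next Monday: Oct 14 2019.
Next Friday: Oct 18 2019.
Next Sunday: Oct 20 2019.
The following Monday is Oct 21 2019.

Oct 21 2019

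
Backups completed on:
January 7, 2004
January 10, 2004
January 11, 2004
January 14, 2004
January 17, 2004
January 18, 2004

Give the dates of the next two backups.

January 21, 2004; January 24, 2004

Every event lands on a Wednesday or Saturday or Sunday (gaps cycle 3, 1, 3, 3, 1).
So the schedule is: every Wednesday, Saturday and Sunday.
The following Wednesday is January 21, 2004.
The following Saturday is January 24, 2004.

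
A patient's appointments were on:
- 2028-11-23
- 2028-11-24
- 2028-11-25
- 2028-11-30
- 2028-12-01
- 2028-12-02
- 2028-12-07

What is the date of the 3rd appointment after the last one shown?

2028-12-14

Gaps: 1, 1, 5, 1, 1, 5 days — not constant, but cyclic with period 3.
The events fall on every Thursday, Friday and Saturday.
The following Friday is 2028-12-08.
The following Saturday is 2028-12-09.
The following Thursday is 2028-12-14.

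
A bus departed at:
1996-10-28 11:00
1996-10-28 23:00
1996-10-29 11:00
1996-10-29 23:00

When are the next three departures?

The interval is a steady 12 hours (12, 12, 12).
1996-10-29 23:00 + 12 h = 1996-10-30 11:00.
1996-10-30 11:00 + 12 h = 1996-10-30 23:00.
1996-10-30 23:00 + 12 h = 1996-10-31 11:00.

1996-10-30 11:00, 1996-10-30 23:00, 1996-10-31 11:00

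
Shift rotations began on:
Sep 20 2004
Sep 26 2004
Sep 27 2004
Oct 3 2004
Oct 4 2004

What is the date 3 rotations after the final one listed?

Every event lands on a Monday or Sunday (gaps cycle 6, 1, 6, 1).
So the schedule is: every Monday and Sunday.
The following Sunday is Oct 10 2004.
The following Monday is Oct 11 2004.
Next Sunday: Oct 17 2004.

Oct 17 2004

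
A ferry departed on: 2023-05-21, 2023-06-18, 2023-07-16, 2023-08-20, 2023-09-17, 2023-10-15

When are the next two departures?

2023-11-19, 2023-12-17

Gaps: 28, 28, 35, 28, 28 days — a mix of 28 and 35. Every date is a Sunday.
Each is the 3rd Sunday of its month.
November 2023 — 3rd Sunday is 2023-11-19.
3rd Sunday of December 2023: 2023-12-17.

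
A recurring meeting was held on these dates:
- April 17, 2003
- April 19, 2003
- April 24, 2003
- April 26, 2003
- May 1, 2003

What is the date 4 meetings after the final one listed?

Gaps: 2, 5, 2, 5 days — not constant, but cyclic with period 2.
The events fall on every Thursday and Saturday.
Next Saturday: May 3, 2003.
Next Thursday: May 8, 2003.
Next Saturday: May 10, 2003.
The following Thursday is May 15, 2003.

May 15, 2003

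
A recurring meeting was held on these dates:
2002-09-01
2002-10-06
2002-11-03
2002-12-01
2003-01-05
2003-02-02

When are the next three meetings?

These are Sundays at 28- or 35-day spacing (35, 28, 28, 35, 28).
The pattern: 1st Sunday of the month.
March 2003 — 1st Sunday is 2003-03-02.
1st Sunday of April 2003: 2003-04-06.
1st Sunday of May 2003: 2003-05-04.

2003-03-02, 2003-04-06, 2003-05-04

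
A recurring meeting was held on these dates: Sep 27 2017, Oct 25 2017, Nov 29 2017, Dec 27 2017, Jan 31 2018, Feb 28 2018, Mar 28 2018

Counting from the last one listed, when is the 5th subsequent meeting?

Aug 29 2018

All Wednesdays; the gaps (28, 35, 28, 35, 28, 28) vary with month length.
This is the last Wednesday of each month.
April 2018 ends with Wednesday Apr 25 2018.
Last Wednesday of May 2018: May 30 2018.
Last Wednesday of June 2018: Jun 27 2018.
July 2018 ends with Wednesday Jul 25 2018.
Last Wednesday of August 2018: Aug 29 2018.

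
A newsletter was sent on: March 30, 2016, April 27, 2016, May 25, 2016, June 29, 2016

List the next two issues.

July 27, 2016; August 31, 2016

Every date is a Wednesday; gaps 28, 28, 35 days.
Each is the last Wednesday of its month (at least one falls on the 29th or later, ruling out '4th Wednesday').
July 2016 ends with Wednesday July 27, 2016.
Last Wednesday of August 2016: August 31, 2016.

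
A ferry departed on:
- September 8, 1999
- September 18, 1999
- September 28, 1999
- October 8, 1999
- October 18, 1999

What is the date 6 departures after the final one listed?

December 17, 1999

The spacing is 10, 10, 10, 10 days — always 10 days.
October 18, 1999 + 10 days = October 28, 1999.
October 28, 1999 + 10 days = November 7, 1999.
November 7, 1999 + 10 days = November 17, 1999.
November 17, 1999 + 10 days = November 27, 1999.
November 27, 1999 + 10 days = December 7, 1999.
December 7, 1999 + 10 days = December 17, 1999.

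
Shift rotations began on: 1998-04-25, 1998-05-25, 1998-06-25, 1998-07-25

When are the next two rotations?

1998-08-25, 1998-09-25

Each date is the 25th; the gaps (30, 31, 30) track the month lengths.
The rule is the 25th of each month.
Next: August 1998 → 1998-08-25.
Next: September 1998 → 1998-09-25.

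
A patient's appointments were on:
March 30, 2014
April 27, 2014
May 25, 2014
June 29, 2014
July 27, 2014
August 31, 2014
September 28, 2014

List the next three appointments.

October 26, 2014; November 30, 2014; December 28, 2014

These are Sundays with 28, 28, 35, 28, 35, 28-day gaps.
Each is the final Sunday of its month — March 30, 2014 is past the 28th, so '4th Sunday' doesn't fit.
Last Sunday of October 2014: October 26, 2014.
Last Sunday of November 2014: November 30, 2014.
Last Sunday of December 2014: December 28, 2014.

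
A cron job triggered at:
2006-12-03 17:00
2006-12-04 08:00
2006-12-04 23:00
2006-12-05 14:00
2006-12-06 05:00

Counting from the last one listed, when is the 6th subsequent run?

2006-12-09 23:00

Spacing: 15, 15, 15, 15 h — constant 15 h.
2006-12-06 05:00 + 15 h = 2006-12-06 20:00.
2006-12-06 20:00 + 15 h = 2006-12-07 11:00.
2006-12-07 11:00 + 15 h = 2006-12-08 02:00.
2006-12-08 02:00 + 15 h = 2006-12-08 17:00.
2006-12-08 17:00 + 15 h = 2006-12-09 08:00.
2006-12-09 08:00 + 15 h = 2006-12-09 23:00.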